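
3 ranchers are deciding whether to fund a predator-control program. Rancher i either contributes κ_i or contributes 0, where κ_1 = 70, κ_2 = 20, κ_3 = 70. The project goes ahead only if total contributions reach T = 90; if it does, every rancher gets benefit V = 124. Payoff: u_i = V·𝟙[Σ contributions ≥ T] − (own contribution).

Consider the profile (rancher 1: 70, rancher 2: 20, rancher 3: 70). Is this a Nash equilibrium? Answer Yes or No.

Total = 160 ≥ 90: provided.
Rancher 1 (pledges 70, payoff 54): dropping to 0 → total 90, payoff 124. Profitable deviation.

No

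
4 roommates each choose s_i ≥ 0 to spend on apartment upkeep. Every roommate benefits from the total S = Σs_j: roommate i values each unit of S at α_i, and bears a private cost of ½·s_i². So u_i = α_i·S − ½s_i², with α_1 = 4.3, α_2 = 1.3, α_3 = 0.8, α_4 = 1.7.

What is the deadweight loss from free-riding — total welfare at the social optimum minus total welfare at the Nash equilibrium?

Roommate i's FOC: ∂u_i/∂s_i = α_i − s_i = 0, so s_i* = α_i.
NE contributions = (4.3, 1.3, 0.8, 1.7); S = 8.1.
W^NE = (Σα)·S − ½Σα_i² = 8.1² − ½·23.71 = 53.755.
Planner sets s_i = Σα_j = 8.1 for every i, so S^SO = 4·8.1 = 32.4.
W^SO = (Σα)·S^SO − ½·4·(Σα)² = (4/2)·8.1² = 131.22.
Deadweight loss = W^SO − W^NE = 77.465.

77.465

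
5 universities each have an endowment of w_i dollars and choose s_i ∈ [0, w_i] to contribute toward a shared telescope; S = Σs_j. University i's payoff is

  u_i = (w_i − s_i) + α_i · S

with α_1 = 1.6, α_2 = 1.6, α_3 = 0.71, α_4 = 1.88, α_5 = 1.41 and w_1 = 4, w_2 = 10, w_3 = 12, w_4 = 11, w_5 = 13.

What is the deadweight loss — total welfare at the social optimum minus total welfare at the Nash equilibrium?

∂u_i/∂s_i = α_i − 1, so university i contributes w_i if α_i > 1, else 0.
α_i > 1 for i ∈ {1, 2, 4, 5}; NE contributions (4, 10, 0, 11, 13), S = 38.
W^NE = Σw_i − S^NE + (Σα_i)·S^NE = 50 + 6.2·38 = 285.6.
Planner: ∂(Σu_j)/∂s_i = Σα_j − 1 = 6.2 > 0, so everyone contributes w_i; S^SO = 50, W^SO = 50 + 6.2·50 = 360.
Deadweight loss = 74.4.

74.4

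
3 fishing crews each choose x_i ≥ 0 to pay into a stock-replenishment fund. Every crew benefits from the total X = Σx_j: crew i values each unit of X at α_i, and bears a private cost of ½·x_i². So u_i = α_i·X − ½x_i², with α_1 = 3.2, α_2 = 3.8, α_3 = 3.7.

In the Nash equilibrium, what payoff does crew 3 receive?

32.745

Crew i's FOC: ∂u_i/∂x_i = α_i − x_i = 0, so x_i* = α_i.
NE contributions = (3.2, 3.8, 3.7); X = 10.7.
u_3 = α_3·X − ½·(x_3)² = 3.7·10.7 − ½·3.7² = 32.745.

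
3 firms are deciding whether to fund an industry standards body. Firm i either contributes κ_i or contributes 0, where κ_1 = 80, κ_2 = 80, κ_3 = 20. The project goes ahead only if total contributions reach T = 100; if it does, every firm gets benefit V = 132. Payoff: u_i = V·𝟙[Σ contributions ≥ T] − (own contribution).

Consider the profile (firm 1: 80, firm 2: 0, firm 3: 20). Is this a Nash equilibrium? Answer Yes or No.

Total = 100 ≥ 100: provided.
Firm 1 (pledges 80, payoff 52): dropping to 0 → total 20, payoff 0. No gain.
Firm 2 (pledges 0, payoff 132): pledging 80 → total 180, payoff 52. No gain.
Firm 3 (pledges 20, payoff 112): dropping to 0 → total 80, payoff 0. No gain.

Yes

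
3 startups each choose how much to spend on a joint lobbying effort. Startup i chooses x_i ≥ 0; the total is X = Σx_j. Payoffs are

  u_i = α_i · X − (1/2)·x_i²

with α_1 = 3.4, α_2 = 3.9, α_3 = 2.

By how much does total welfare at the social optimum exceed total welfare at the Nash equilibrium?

58.63

Startup i's FOC: ∂u_i/∂x_i = α_i − x_i = 0, so x_i* = α_i.
NE contributions = (3.4, 3.9, 2); X = 9.3.
W^NE = (Σα)·X − ½Σα_i² = 9.3² − ½·30.77 = 71.105.
Planner sets x_i = Σα_j = 9.3 for every i, so X^SO = 3·9.3 = 27.9.
W^SO = (Σα)·X^SO − ½·3·(Σα)² = (3/2)·9.3² = 129.735.
Deadweight loss = W^SO − W^NE = 58.63.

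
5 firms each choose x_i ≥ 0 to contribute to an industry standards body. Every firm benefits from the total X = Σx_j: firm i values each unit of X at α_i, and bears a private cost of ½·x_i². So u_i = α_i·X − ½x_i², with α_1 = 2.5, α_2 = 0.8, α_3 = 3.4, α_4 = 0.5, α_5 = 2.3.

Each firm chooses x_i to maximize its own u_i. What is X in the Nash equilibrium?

Firm i's FOC: ∂u_i/∂x_i = α_i − x_i = 0, so x_i* = α_i.
NE contributions = (2.5, 0.8, 3.4, 0.5, 2.3); X = 9.5.

9.5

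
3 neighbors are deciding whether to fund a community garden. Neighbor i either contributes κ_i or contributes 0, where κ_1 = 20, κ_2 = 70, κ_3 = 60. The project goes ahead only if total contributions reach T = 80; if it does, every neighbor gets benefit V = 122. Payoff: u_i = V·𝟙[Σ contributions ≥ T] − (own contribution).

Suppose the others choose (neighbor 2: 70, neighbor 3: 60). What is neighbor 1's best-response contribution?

Others' total = 130 ≥ 80; contributing adds cost 20 for no extra benefit.
Best response: 0.

0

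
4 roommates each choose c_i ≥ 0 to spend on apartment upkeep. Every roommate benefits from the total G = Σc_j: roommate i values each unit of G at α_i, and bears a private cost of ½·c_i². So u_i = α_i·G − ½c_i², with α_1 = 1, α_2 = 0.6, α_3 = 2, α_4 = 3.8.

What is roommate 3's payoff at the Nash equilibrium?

12.8

Roommate i's FOC: ∂u_i/∂c_i = α_i − c_i = 0, so c_i* = α_i.
NE contributions = (1, 0.6, 2, 3.8); G = 7.4.
u_3 = α_3·G − ½·(c_3)² = 2·7.4 − ½·2² = 12.8.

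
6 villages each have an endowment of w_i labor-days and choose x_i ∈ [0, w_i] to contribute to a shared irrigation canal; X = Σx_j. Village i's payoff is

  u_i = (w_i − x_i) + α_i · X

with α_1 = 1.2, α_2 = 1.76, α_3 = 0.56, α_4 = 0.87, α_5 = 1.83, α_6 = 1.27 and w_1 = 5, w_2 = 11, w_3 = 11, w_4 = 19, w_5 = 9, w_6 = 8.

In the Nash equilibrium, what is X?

33

∂u_i/∂x_i = α_i − 1, so village i contributes w_i if α_i > 1, else 0.
α_i > 1 for i ∈ {1, 2, 5, 6}; NE contributions (5, 11, 0, 0, 9, 8), X = 33.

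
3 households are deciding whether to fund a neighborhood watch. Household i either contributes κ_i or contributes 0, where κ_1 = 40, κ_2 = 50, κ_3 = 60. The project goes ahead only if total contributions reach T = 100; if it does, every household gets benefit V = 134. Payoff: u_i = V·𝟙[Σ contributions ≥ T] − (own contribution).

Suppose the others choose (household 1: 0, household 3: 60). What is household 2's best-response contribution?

50

Others' total = 60. Contributing 50 brings total to 110 ≥ 100: gain V − κ_2 = 84.
Best response: 50.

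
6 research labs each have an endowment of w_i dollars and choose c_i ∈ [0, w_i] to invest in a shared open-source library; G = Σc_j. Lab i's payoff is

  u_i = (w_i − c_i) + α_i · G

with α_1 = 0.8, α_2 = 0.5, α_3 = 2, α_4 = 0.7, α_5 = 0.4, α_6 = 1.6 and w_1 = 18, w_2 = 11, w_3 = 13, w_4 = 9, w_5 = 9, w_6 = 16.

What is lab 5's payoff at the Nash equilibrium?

20.6

∂u_i/∂c_i = α_i − 1, so lab i contributes w_i if α_i > 1, else 0.
α_i > 1 for i ∈ {3, 6}; NE contributions (0, 0, 13, 0, 0, 16), G = 29.
u_5 = (9 − 0) + 0.4·29 = 20.6.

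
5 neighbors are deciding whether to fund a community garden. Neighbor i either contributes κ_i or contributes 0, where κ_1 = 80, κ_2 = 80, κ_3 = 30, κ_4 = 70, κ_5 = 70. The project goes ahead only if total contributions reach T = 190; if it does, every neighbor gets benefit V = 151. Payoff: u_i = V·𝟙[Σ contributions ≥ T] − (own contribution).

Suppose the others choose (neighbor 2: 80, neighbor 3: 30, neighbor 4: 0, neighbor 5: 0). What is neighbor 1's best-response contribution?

Others' total = 110. Contributing 80 brings total to 190 ≥ 190: gain V − κ_1 = 71.
Best response: 80.

80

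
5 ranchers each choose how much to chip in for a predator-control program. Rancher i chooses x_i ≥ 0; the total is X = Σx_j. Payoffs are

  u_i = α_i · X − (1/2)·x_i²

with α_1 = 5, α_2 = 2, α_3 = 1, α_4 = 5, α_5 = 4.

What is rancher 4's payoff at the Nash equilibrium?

Rancher i's FOC: ∂u_i/∂x_i = α_i − x_i = 0, so x_i* = α_i.
NE contributions = (5, 2, 1, 5, 4); X = 17.
u_4 = α_4·X − ½·(x_4)² = 5·17 − ½·5² = 72.5.

72.5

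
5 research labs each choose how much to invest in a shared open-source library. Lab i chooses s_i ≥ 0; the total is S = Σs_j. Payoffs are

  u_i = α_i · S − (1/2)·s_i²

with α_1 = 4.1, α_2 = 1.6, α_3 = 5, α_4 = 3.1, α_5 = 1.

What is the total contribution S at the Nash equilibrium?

Lab i's FOC: ∂u_i/∂s_i = α_i − s_i = 0, so s_i* = α_i.
NE contributions = (4.1, 1.6, 5, 3.1, 1); S = 14.8.

14.8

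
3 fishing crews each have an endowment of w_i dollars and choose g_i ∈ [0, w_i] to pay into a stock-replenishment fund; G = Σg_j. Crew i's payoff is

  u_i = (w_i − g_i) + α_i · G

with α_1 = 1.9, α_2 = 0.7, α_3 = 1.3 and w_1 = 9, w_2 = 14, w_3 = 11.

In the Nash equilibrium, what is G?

20

∂u_i/∂g_i = α_i − 1, so crew i contributes w_i if α_i > 1, else 0.
α_i > 1 for i ∈ {1, 3}; NE contributions (9, 0, 11), G = 20.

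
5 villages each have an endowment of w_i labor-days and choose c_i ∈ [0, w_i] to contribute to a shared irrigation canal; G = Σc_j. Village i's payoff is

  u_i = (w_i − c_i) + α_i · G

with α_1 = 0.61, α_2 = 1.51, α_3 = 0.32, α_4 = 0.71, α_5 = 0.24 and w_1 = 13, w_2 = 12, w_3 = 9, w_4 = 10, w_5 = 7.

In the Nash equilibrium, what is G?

∂u_i/∂c_i = α_i − 1, so village i contributes w_i if α_i > 1, else 0.
α_i > 1 for i ∈ {2}; NE contributions (0, 12, 0, 0, 0), G = 12.

12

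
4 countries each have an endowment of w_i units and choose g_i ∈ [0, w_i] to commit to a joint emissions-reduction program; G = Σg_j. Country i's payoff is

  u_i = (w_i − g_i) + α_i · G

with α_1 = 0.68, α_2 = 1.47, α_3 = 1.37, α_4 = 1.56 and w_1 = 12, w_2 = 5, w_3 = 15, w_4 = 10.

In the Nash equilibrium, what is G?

30

∂u_i/∂g_i = α_i − 1, so country i contributes w_i if α_i > 1, else 0.
α_i > 1 for i ∈ {2, 3, 4}; NE contributions (0, 5, 15, 10), G = 30.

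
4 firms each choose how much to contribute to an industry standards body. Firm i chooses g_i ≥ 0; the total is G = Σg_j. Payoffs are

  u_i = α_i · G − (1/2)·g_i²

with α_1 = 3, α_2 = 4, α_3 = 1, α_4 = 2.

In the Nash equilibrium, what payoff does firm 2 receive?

32

Firm i's FOC: ∂u_i/∂g_i = α_i − g_i = 0, so g_i* = α_i.
NE contributions = (3, 4, 1, 2); G = 10.
u_2 = α_2·G − ½·(g_2)² = 4·10 − ½·4² = 32.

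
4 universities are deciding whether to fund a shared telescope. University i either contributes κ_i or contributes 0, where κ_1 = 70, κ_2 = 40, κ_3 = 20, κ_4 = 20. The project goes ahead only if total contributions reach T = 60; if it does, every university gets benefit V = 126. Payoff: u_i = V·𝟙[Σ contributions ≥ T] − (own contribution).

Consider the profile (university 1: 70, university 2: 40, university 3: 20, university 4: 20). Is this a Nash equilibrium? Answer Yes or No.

No

Total = 150 ≥ 60: provided.
University 1 (pledges 70, payoff 56): dropping to 0 → total 80, payoff 126. Profitable deviation.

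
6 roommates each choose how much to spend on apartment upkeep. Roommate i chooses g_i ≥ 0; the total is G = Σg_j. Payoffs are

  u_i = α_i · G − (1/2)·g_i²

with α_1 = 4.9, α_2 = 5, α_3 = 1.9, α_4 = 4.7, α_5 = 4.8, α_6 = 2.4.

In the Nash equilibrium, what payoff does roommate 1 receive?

104.125

Roommate i's FOC: ∂u_i/∂g_i = α_i − g_i = 0, so g_i* = α_i.
NE contributions = (4.9, 5, 1.9, 4.7, 4.8, 2.4); G = 23.7.
u_1 = α_1·G − ½·(g_1)² = 4.9·23.7 − ½·4.9² = 104.125.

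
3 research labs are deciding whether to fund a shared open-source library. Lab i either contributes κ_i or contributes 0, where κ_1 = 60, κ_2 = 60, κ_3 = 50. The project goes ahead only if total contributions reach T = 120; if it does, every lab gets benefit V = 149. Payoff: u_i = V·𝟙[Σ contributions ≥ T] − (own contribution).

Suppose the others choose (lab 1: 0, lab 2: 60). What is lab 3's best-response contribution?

0

Others' total = 60. Even contributing 50 gives 110 < 120: no benefit either way.
Best response: 0.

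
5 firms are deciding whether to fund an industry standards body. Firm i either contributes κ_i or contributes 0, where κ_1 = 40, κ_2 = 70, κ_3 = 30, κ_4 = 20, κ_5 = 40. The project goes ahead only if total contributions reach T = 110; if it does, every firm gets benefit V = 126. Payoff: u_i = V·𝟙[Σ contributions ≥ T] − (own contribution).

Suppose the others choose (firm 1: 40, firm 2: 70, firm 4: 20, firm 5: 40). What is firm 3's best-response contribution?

Others' total = 170 ≥ 110; contributing adds cost 30 for no extra benefit.
Best response: 0.

0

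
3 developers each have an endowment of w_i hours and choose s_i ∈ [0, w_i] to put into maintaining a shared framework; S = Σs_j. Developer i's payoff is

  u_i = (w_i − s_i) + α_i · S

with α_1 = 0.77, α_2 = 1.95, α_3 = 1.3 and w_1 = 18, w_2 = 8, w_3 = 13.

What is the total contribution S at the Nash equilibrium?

∂u_i/∂s_i = α_i − 1, so developer i contributes w_i if α_i > 1, else 0.
α_i > 1 for i ∈ {2, 3}; NE contributions (0, 8, 13), S = 21.

21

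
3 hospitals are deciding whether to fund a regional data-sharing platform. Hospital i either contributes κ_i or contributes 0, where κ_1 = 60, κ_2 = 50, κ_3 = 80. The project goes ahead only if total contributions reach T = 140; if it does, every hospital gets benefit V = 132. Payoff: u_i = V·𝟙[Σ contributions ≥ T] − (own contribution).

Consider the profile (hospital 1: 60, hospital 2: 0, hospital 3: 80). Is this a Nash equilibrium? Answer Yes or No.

Total = 140 ≥ 140: provided.
Hospital 1 (pledges 60, payoff 72): dropping to 0 → total 80, payoff 0. No gain.
Hospital 2 (pledges 0, payoff 132): pledging 50 → total 190, payoff 82. No gain.
Hospital 3 (pledges 80, payoff 52): dropping to 0 → total 60, payoff 0. No gain.

Yes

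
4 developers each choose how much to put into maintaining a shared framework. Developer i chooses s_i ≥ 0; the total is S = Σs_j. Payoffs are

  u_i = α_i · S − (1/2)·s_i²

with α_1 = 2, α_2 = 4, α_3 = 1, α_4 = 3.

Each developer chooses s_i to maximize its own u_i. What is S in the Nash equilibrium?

Developer i's FOC: ∂u_i/∂s_i = α_i − s_i = 0, so s_i* = α_i.
NE contributions = (2, 4, 1, 3); S = 10.

10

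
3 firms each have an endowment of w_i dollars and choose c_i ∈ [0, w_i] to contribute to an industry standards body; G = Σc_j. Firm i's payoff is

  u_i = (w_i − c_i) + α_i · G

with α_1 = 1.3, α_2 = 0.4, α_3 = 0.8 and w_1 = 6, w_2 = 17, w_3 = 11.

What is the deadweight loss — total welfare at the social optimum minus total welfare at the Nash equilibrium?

∂u_i/∂c_i = α_i − 1, so firm i contributes w_i if α_i > 1, else 0.
α_i > 1 for i ∈ {1}; NE contributions (6, 0, 0), G = 6.
W^NE = Σw_i − G^NE + (Σα_i)·G^NE = 34 + 1.5·6 = 43.
Planner: ∂(Σu_j)/∂c_i = Σα_j − 1 = 1.5 > 0, so everyone contributes w_i; G^SO = 34, W^SO = 34 + 1.5·34 = 85.
Deadweight loss = 42.

42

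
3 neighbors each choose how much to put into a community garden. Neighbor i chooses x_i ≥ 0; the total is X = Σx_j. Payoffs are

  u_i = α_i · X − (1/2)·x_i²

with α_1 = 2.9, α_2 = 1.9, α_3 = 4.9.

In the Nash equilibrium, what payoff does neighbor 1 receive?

Neighbor i's FOC: ∂u_i/∂x_i = α_i − x_i = 0, so x_i* = α_i.
NE contributions = (2.9, 1.9, 4.9); X = 9.7.
u_1 = α_1·X − ½·(x_1)² = 2.9·9.7 − ½·2.9² = 23.925.

23.925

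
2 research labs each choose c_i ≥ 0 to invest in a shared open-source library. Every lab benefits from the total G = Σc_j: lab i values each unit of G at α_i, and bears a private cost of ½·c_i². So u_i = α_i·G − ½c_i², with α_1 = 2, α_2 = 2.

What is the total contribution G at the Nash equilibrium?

4

Lab i's FOC: ∂u_i/∂c_i = α_i − c_i = 0, so c_i* = α_i.
NE contributions = (2, 2); G = 4.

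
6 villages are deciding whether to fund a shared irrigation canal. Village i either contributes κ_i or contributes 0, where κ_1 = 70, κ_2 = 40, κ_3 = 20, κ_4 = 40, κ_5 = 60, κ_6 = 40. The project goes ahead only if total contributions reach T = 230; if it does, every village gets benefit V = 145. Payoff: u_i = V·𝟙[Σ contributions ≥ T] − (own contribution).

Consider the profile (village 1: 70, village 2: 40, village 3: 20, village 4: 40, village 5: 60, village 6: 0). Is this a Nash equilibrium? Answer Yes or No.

Total = 230 ≥ 230: provided.
Village 1 (pledges 70, payoff 75): dropping to 0 → total 160, payoff 0. No gain.
Village 2 (pledges 40, payoff 105): dropping to 0 → total 190, payoff 0. No gain.
Village 3 (pledges 20, payoff 125): dropping to 0 → total 210, payoff 0. No gain.
Village 4 (pledges 40, payoff 105): dropping to 0 → total 190, payoff 0. No gain.
Village 5 (pledges 60, payoff 85): dropping to 0 → total 170, payoff 0. No gain.
Village 6 (pledges 0, payoff 145): pledging 40 → total 270, payoff 105. No gain.

Yes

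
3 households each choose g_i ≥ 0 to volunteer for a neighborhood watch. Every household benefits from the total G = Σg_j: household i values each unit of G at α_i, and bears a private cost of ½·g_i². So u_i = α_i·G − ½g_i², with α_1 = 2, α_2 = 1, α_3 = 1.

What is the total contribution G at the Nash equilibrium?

4

Household i's FOC: ∂u_i/∂g_i = α_i − g_i = 0, so g_i* = α_i.
NE contributions = (2, 1, 1); G = 4.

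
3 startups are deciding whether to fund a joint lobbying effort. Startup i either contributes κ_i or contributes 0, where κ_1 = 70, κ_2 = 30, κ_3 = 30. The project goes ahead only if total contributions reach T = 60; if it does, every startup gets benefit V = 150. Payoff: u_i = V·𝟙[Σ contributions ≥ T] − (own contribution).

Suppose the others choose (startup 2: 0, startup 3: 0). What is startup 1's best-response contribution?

Others' total = 0. Contributing 70 brings total to 70 ≥ 60: gain V − κ_1 = 80.
Best response: 70.

70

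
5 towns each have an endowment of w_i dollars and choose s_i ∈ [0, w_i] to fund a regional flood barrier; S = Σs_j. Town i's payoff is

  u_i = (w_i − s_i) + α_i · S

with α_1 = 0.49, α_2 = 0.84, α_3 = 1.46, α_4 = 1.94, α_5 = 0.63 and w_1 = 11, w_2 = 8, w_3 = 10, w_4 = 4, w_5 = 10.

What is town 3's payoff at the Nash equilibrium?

∂u_i/∂s_i = α_i − 1, so town i contributes w_i if α_i > 1, else 0.
α_i > 1 for i ∈ {3, 4}; NE contributions (0, 0, 10, 4, 0), S = 14.
u_3 = (10 − 10) + 1.46·14 = 20.44.

20.44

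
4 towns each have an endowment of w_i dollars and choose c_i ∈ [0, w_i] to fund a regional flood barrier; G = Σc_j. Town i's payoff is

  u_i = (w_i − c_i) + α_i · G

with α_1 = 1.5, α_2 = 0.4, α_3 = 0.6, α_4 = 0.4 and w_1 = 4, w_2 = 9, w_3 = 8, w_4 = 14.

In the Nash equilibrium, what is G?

∂u_i/∂c_i = α_i − 1, so town i contributes w_i if α_i > 1, else 0.
α_i > 1 for i ∈ {1}; NE contributions (4, 0, 0, 0), G = 4.

4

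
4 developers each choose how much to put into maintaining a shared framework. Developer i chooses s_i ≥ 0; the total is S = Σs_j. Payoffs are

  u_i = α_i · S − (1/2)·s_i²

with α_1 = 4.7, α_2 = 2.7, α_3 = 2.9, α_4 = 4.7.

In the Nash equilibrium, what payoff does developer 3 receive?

39.295

Developer i's FOC: ∂u_i/∂s_i = α_i − s_i = 0, so s_i* = α_i.
NE contributions = (4.7, 2.7, 2.9, 4.7); S = 15.
u_3 = α_3·S − ½·(s_3)² = 2.9·15 − ½·2.9² = 39.295.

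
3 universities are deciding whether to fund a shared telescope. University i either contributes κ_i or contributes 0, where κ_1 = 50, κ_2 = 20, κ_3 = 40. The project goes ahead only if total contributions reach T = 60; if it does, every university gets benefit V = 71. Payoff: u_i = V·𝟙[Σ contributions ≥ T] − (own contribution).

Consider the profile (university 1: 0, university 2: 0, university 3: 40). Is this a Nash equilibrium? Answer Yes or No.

No

Total = 40 < 60: not provided.
University 1 (pledges 0, payoff 0): pledging 50 → total 90, payoff 21. Profitable deviation.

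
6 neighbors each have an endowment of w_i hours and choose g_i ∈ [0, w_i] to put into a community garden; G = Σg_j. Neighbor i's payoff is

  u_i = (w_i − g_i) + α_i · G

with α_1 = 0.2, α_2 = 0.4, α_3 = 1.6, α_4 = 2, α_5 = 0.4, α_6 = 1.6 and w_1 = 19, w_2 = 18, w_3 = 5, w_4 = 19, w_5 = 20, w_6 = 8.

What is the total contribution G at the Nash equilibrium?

32

∂u_i/∂g_i = α_i − 1, so neighbor i contributes w_i if α_i > 1, else 0.
α_i > 1 for i ∈ {3, 4, 6}; NE contributions (0, 0, 5, 19, 0, 8), G = 32.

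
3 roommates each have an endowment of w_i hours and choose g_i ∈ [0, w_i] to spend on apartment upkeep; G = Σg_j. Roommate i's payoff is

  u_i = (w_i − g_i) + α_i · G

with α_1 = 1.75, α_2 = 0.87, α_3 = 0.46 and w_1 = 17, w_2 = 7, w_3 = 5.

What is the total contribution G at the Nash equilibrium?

17

∂u_i/∂g_i = α_i − 1, so roommate i contributes w_i if α_i > 1, else 0.
α_i > 1 for i ∈ {1}; NE contributions (17, 0, 0), G = 17.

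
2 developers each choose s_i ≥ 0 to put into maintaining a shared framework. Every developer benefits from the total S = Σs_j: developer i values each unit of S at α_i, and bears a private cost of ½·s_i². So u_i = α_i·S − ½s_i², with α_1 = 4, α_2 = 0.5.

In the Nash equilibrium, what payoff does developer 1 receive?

Developer i's FOC: ∂u_i/∂s_i = α_i − s_i = 0, so s_i* = α_i.
NE contributions = (4, 0.5); S = 4.5.
u_1 = α_1·S − ½·(s_1)² = 4·4.5 − ½·4² = 10.

10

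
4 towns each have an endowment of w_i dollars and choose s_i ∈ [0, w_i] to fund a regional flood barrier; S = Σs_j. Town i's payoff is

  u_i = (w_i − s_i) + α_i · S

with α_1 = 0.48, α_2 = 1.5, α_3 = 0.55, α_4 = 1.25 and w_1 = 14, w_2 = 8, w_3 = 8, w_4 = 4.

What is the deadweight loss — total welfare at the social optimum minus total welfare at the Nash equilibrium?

∂u_i/∂s_i = α_i − 1, so town i contributes w_i if α_i > 1, else 0.
α_i > 1 for i ∈ {2, 4}; NE contributions (0, 8, 0, 4), S = 12.
W^NE = Σw_i − S^NE + (Σα_i)·S^NE = 34 + 2.78·12 = 67.36.
Planner: ∂(Σu_j)/∂s_i = Σα_j − 1 = 2.78 > 0, so everyone contributes w_i; S^SO = 34, W^SO = 34 + 2.78·34 = 128.52.
Deadweight loss = 61.16.

61.16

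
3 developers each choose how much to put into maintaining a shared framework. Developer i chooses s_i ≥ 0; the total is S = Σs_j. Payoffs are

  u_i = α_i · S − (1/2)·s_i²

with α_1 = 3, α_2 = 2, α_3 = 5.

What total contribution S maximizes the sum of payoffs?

Planner FOC: ∂(Σu_j)/∂s_i = (Σα_j) − s_i = 0, so s_i^SO = Σα_j = 10 for every i; S^SO = 30.

30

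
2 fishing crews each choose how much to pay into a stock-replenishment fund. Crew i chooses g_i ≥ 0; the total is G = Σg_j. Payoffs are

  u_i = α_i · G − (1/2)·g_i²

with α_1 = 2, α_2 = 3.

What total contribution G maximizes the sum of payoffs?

10

Planner FOC: ∂(Σu_j)/∂g_i = (Σα_j) − g_i = 0, so g_i^SO = Σα_j = 5 for every i; G^SO = 10.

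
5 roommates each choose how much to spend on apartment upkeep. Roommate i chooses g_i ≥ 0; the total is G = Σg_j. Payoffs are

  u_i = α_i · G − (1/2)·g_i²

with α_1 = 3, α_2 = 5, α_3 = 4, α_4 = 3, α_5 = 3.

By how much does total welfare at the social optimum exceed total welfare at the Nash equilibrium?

Roommate i's FOC: ∂u_i/∂g_i = α_i − g_i = 0, so g_i* = α_i.
NE contributions = (3, 5, 4, 3, 3); G = 18.
W^NE = (Σα)·G − ½Σα_i² = 18² − ½·68 = 290.
Planner sets g_i = Σα_j = 18 for every i, so G^SO = 5·18 = 90.
W^SO = (Σα)·G^SO − ½·5·(Σα)² = (5/2)·18² = 810.
Deadweight loss = W^SO − W^NE = 520.

520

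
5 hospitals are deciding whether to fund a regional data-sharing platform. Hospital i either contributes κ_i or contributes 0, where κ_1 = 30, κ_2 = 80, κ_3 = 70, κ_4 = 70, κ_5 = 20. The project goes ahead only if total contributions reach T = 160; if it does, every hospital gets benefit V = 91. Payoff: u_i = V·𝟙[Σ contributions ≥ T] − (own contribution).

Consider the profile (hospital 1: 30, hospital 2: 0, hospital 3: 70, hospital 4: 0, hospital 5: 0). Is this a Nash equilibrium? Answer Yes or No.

No

Total = 100 < 160: not provided.
Hospital 1 (pledges 30, payoff -30): dropping to 0 → total 70, payoff 0. Profitable deviation.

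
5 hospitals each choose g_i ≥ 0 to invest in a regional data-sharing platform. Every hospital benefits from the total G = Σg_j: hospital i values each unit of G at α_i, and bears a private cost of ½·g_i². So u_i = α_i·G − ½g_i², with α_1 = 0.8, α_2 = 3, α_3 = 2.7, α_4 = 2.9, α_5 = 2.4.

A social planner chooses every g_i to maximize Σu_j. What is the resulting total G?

Planner FOC: ∂(Σu_j)/∂g_i = (Σα_j) − g_i = 0, so g_i^SO = Σα_j = 11.8 for every i; G^SO = 59.

59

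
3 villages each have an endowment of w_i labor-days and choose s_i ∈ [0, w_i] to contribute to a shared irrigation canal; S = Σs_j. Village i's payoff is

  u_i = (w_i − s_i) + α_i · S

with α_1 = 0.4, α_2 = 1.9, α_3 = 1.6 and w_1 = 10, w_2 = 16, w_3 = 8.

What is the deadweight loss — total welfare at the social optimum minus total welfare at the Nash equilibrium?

∂u_i/∂s_i = α_i − 1, so village i contributes w_i if α_i > 1, else 0.
α_i > 1 for i ∈ {2, 3}; NE contributions (0, 16, 8), S = 24.
W^NE = Σw_i − S^NE + (Σα_i)·S^NE = 34 + 2.9·24 = 103.6.
Planner: ∂(Σu_j)/∂s_i = Σα_j − 1 = 2.9 > 0, so everyone contributes w_i; S^SO = 34, W^SO = 34 + 2.9·34 = 132.6.
Deadweight loss = 29.

29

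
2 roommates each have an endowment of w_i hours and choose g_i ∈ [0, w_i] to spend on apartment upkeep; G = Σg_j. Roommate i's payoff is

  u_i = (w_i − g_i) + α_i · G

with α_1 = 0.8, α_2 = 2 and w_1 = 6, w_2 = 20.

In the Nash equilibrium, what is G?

20

∂u_i/∂g_i = α_i − 1, so roommate i contributes w_i if α_i > 1, else 0.
α_i > 1 for i ∈ {2}; NE contributions (0, 20), G = 20.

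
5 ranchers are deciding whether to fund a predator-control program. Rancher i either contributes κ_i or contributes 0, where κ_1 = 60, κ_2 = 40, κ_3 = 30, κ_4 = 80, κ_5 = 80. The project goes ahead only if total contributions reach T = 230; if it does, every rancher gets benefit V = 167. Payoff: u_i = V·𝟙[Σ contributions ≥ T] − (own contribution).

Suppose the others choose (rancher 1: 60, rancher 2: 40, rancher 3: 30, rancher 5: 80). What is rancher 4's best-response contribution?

Others' total = 210. Contributing 80 brings total to 290 ≥ 230: gain V − κ_4 = 87.
Best response: 80.

80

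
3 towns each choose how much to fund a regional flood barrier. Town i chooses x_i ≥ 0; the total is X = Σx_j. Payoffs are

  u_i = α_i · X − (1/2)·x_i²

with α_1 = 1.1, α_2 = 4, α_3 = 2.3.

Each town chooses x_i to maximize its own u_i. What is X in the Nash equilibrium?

7.4

Town i's FOC: ∂u_i/∂x_i = α_i − x_i = 0, so x_i* = α_i.
NE contributions = (1.1, 4, 2.3); X = 7.4.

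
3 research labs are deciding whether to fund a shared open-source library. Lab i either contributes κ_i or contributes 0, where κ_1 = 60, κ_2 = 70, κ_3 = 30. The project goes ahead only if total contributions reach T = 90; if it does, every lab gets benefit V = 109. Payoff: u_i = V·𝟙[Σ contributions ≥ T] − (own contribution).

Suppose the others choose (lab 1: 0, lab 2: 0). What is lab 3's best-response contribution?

0

Others' total = 0. Even contributing 30 gives 30 < 90: no benefit either way.
Best response: 0.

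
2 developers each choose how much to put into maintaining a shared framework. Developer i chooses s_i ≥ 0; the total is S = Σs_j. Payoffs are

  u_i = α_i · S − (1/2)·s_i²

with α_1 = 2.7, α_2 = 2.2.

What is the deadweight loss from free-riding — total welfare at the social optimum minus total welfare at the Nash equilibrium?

Developer i's FOC: ∂u_i/∂s_i = α_i − s_i = 0, so s_i* = α_i.
NE contributions = (2.7, 2.2); S = 4.9.
W^NE = (Σα)·S − ½Σα_i² = 4.9² − ½·12.13 = 17.945.
Planner sets s_i = Σα_j = 4.9 for every i, so S^SO = 2·4.9 = 9.8.
W^SO = (Σα)·S^SO − ½·2·(Σα)² = (2/2)·4.9² = 24.01.
Deadweight loss = W^SO − W^NE = 6.065.

6.065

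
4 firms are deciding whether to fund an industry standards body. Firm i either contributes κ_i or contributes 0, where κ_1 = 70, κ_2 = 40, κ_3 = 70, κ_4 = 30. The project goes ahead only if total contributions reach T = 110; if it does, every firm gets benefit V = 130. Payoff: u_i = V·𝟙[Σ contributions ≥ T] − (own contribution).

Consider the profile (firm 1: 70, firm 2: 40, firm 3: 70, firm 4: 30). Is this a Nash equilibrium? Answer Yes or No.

Total = 210 ≥ 110: provided.
Firm 1 (pledges 70, payoff 60): dropping to 0 → total 140, payoff 130. Profitable deviation.

No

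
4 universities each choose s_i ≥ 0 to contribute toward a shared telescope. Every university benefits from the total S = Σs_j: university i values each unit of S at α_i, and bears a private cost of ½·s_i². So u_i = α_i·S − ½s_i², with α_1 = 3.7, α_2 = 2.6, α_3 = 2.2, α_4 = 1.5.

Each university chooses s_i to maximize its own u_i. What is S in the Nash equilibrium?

University i's FOC: ∂u_i/∂s_i = α_i − s_i = 0, so s_i* = α_i.
NE contributions = (3.7, 2.6, 2.2, 1.5); S = 10.

10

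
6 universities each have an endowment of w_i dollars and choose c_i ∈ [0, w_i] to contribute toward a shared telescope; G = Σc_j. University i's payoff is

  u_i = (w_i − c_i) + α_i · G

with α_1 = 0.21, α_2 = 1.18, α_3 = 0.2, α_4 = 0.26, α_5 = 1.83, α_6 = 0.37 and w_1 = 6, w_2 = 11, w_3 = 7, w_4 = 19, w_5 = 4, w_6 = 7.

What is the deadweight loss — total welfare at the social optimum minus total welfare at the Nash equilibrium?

∂u_i/∂c_i = α_i − 1, so university i contributes w_i if α_i > 1, else 0.
α_i > 1 for i ∈ {2, 5}; NE contributions (0, 11, 0, 0, 4, 0), G = 15.
W^NE = Σw_i − G^NE + (Σα_i)·G^NE = 54 + 3.05·15 = 99.75.
Planner: ∂(Σu_j)/∂c_i = Σα_j − 1 = 3.05 > 0, so everyone contributes w_i; G^SO = 54, W^SO = 54 + 3.05·54 = 218.7.
Deadweight loss = 118.95.

118.95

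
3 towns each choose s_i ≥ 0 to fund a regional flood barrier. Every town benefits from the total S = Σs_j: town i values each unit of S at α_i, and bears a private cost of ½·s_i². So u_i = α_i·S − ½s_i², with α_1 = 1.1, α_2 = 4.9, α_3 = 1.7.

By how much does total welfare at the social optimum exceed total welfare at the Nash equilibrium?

Town i's FOC: ∂u_i/∂s_i = α_i − s_i = 0, so s_i* = α_i.
NE contributions = (1.1, 4.9, 1.7); S = 7.7.
W^NE = (Σα)·S − ½Σα_i² = 7.7² − ½·28.11 = 45.235.
Planner sets s_i = Σα_j = 7.7 for every i, so S^SO = 3·7.7 = 23.1.
W^SO = (Σα)·S^SO − ½·3·(Σα)² = (3/2)·7.7² = 88.935.
Deadweight loss = W^SO − W^NE = 43.7.

43.7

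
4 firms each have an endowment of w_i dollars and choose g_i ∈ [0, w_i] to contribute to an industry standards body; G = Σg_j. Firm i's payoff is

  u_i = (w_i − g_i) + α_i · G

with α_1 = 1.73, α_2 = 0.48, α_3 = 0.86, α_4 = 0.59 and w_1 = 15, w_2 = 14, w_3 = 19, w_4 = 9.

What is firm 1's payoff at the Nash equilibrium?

∂u_i/∂g_i = α_i − 1, so firm i contributes w_i if α_i > 1, else 0.
α_i > 1 for i ∈ {1}; NE contributions (15, 0, 0, 0), G = 15.
u_1 = (15 − 15) + 1.73·15 = 25.95.

25.95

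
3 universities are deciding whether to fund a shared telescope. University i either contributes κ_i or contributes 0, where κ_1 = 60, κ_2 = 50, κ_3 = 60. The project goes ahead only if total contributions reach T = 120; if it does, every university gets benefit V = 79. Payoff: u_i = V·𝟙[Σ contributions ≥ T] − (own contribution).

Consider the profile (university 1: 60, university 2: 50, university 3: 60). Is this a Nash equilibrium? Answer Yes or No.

No

Total = 170 ≥ 120: provided.
University 1 (pledges 60, payoff 19): dropping to 0 → total 110, payoff 0. No gain.
University 2 (pledges 50, payoff 29): dropping to 0 → total 120, payoff 79. Profitable deviation.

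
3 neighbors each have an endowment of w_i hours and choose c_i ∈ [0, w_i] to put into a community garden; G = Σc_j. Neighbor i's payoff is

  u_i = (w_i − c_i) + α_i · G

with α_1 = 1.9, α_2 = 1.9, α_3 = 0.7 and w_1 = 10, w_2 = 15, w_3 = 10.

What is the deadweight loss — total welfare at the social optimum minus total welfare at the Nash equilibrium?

∂u_i/∂c_i = α_i − 1, so neighbor i contributes w_i if α_i > 1, else 0.
α_i > 1 for i ∈ {1, 2}; NE contributions (10, 15, 0), G = 25.
W^NE = Σw_i − G^NE + (Σα_i)·G^NE = 35 + 3.5·25 = 122.5.
Planner: ∂(Σu_j)/∂c_i = Σα_j − 1 = 3.5 > 0, so everyone contributes w_i; G^SO = 35, W^SO = 35 + 3.5·35 = 157.5.
Deadweight loss = 35.

35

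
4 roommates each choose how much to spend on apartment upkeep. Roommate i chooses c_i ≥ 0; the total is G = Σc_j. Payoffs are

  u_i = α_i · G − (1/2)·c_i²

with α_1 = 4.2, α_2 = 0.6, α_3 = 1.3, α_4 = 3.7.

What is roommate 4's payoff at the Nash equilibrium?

Roommate i's FOC: ∂u_i/∂c_i = α_i − c_i = 0, so c_i* = α_i.
NE contributions = (4.2, 0.6, 1.3, 3.7); G = 9.8.
u_4 = α_4·G − ½·(c_4)² = 3.7·9.8 − ½·3.7² = 29.415.

29.415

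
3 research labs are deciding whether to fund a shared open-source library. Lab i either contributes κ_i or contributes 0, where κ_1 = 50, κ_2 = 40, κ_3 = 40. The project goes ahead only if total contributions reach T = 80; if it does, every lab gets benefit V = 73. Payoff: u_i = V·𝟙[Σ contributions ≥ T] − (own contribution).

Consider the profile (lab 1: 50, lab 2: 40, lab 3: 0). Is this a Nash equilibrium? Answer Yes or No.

Total = 90 ≥ 80: provided.
Lab 1 (pledges 50, payoff 23): dropping to 0 → total 40, payoff 0. No gain.
Lab 2 (pledges 40, payoff 33): dropping to 0 → total 50, payoff 0. No gain.
Lab 3 (pledges 0, payoff 73): pledging 40 → total 130, payoff 33. No gain.

Yes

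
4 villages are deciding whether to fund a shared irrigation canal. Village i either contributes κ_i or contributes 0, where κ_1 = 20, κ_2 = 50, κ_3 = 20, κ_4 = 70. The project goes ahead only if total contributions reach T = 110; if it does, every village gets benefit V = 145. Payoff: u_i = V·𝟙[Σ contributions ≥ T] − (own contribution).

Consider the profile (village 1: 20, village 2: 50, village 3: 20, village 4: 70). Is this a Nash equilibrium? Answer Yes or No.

No

Total = 160 ≥ 110: provided.
Village 1 (pledges 20, payoff 125): dropping to 0 → total 140, payoff 145. Profitable deviation.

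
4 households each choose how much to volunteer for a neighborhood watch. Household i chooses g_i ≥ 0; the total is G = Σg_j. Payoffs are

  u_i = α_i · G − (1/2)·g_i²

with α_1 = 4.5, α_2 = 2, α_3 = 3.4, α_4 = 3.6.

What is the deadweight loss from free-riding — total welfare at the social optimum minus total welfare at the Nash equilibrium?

206.635

Household i's FOC: ∂u_i/∂g_i = α_i − g_i = 0, so g_i* = α_i.
NE contributions = (4.5, 2, 3.4, 3.6); G = 13.5.
W^NE = (Σα)·G − ½Σα_i² = 13.5² − ½·48.77 = 157.865.
Planner sets g_i = Σα_j = 13.5 for every i, so G^SO = 4·13.5 = 54.
W^SO = (Σα)·G^SO − ½·4·(Σα)² = (4/2)·13.5² = 364.5.
Deadweight loss = W^SO − W^NE = 206.635.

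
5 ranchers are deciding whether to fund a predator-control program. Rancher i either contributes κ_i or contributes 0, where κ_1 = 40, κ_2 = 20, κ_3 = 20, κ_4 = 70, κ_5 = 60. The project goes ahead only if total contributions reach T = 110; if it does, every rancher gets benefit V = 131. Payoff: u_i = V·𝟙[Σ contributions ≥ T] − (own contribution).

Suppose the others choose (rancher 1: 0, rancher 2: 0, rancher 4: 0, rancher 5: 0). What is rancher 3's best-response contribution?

Others' total = 0. Even contributing 20 gives 20 < 110: no benefit either way.
Best response: 0.

0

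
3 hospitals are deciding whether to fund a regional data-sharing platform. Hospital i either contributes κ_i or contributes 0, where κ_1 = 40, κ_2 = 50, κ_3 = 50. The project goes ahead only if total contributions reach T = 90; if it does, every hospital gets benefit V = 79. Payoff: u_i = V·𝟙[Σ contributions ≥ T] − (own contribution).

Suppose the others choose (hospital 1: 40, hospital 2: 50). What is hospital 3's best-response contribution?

Others' total = 90 ≥ 90; contributing adds cost 50 for no extra benefit.
Best response: 0.

0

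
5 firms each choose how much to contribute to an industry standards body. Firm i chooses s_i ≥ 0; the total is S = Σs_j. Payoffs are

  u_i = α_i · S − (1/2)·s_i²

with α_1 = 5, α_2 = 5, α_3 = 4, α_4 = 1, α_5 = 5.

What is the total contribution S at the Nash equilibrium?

Firm i's FOC: ∂u_i/∂s_i = α_i − s_i = 0, so s_i* = α_i.
NE contributions = (5, 5, 4, 1, 5); S = 20.

20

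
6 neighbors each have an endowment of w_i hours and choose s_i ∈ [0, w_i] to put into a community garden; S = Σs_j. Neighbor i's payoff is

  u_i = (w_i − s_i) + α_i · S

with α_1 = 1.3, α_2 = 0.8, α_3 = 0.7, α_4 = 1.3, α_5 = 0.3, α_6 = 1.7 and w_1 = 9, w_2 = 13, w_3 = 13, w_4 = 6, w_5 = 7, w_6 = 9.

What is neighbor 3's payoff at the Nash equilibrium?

∂u_i/∂s_i = α_i − 1, so neighbor i contributes w_i if α_i > 1, else 0.
α_i > 1 for i ∈ {1, 4, 6}; NE contributions (9, 0, 0, 6, 0, 9), S = 24.
u_3 = (13 − 0) + 0.7·24 = 29.8.

29.8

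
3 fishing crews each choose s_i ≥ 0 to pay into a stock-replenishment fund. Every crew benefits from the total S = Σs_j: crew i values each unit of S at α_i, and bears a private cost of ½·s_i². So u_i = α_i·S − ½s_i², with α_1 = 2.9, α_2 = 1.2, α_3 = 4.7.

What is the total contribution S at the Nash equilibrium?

Crew i's FOC: ∂u_i/∂s_i = α_i − s_i = 0, so s_i* = α_i.
NE contributions = (2.9, 1.2, 4.7); S = 8.8.

8.8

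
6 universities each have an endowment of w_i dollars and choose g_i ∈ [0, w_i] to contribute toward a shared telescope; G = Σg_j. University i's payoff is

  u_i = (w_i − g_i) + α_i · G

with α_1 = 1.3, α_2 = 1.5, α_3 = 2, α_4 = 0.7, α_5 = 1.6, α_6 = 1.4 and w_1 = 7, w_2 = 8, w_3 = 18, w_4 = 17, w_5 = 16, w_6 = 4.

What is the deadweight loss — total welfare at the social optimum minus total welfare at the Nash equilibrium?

∂u_i/∂g_i = α_i − 1, so university i contributes w_i if α_i > 1, else 0.
α_i > 1 for i ∈ {1, 2, 3, 5, 6}; NE contributions (7, 8, 18, 0, 16, 4), G = 53.
W^NE = Σw_i − G^NE + (Σα_i)·G^NE = 70 + 7.5·53 = 467.5.
Planner: ∂(Σu_j)/∂g_i = Σα_j − 1 = 7.5 > 0, so everyone contributes w_i; G^SO = 70, W^SO = 70 + 7.5·70 = 595.
Deadweight loss = 127.5.

127.5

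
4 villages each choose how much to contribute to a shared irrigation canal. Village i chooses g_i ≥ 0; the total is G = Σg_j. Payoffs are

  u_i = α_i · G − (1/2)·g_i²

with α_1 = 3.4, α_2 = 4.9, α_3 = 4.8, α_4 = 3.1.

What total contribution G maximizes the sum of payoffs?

Planner FOC: ∂(Σu_j)/∂g_i = (Σα_j) − g_i = 0, so g_i^SO = Σα_j = 16.2 for every i; G^SO = 64.8.

64.8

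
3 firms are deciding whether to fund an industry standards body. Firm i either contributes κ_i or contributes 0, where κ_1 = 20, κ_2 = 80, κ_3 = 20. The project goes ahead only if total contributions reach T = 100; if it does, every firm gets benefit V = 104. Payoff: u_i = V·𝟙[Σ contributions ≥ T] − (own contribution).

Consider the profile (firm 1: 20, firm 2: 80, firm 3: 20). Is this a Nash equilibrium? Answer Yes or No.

No

Total = 120 ≥ 100: provided.
Firm 1 (pledges 20, payoff 84): dropping to 0 → total 100, payoff 104. Profitable deviation.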